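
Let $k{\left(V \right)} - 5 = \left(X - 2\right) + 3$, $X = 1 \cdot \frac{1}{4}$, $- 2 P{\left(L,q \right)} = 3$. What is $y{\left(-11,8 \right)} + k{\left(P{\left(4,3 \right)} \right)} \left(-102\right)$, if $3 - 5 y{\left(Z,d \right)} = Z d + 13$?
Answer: $- \frac{6219}{10} \approx -621.9$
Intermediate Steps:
$P{\left(L,q \right)} = - \frac{3}{2}$ ($P{\left(L,q \right)} = \left(- \frac{1}{2}\right) 3 = - \frac{3}{2}$)
$X = \frac{1}{4}$ ($X = 1 \cdot \frac{1}{4} = \frac{1}{4} \approx 0.25$)
$k{\left(V \right)} = \frac{25}{4}$ ($k{\left(V \right)} = 5 + \left(\left(\frac{1}{4} - 2\right) + 3\right) = 5 + \left(- \frac{7}{4} + 3\right) = 5 + \frac{5}{4} = \frac{25}{4}$)
$y{\left(Z,d \right)} = -2 - \frac{Z d}{5}$ ($y{\left(Z,d \right)} = \frac{3}{5} - \frac{Z d + 13}{5} = \frac{3}{5} - \frac{13 + Z d}{5} = \frac{3}{5} - \left(\frac{13}{5} + \frac{Z d}{5}\right) = -2 - \frac{Z d}{5}$)
$y{\left(-11,8 \right)} + k{\left(P{\left(4,3 \right)} \right)} \left(-102\right) = \left(-2 - \left(- \frac{11}{5}\right) 8\right) + \frac{25}{4} \left(-102\right) = \left(-2 + \frac{88}{5}\right) - \frac{1275}{2} = \frac{78}{5} - \frac{1275}{2} = - \frac{6219}{10}$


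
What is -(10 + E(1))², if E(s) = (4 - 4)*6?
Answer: -100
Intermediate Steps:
E(s) = 0 (E(s) = 0*6 = 0)
-(10 + E(1))² = -(10 + 0)² = -1*10² = -1*100 = -100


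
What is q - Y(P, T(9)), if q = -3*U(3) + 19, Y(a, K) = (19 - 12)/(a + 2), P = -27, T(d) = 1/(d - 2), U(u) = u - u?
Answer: 482/25 ≈ 19.280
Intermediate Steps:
U(u) = 0
T(d) = 1/(-2 + d)
Y(a, K) = 7/(2 + a)
q = 19 (q = -3*0 + 19 = 0 + 19 = 19)
q - Y(P, T(9)) = 19 - 7/(2 - 27) = 19 - 7/(-25) = 19 - 7*(-1)/25 = 19 - 1*(-7/25) = 19 + 7/25 = 482/25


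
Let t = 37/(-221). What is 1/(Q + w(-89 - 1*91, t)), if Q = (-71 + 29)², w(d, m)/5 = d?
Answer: 1/864 ≈ 0.0011574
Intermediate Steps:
t = -37/221 (t = 37*(-1/221) = -37/221 ≈ -0.16742)
w(d, m) = 5*d
Q = 1764 (Q = (-42)² = 1764)
1/(Q + w(-89 - 1*91, t)) = 1/(1764 + 5*(-89 - 1*91)) = 1/(1764 + 5*(-89 - 91)) = 1/(1764 + 5*(-180)) = 1/(1764 - 900) = 1/864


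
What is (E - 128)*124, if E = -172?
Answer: -37200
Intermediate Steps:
(E - 128)*124 = (-172 - 128)*124 = -300*124 = -37200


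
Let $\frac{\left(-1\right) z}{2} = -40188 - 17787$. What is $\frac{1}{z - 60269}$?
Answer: $\frac{1}{55681} \approx 1.7959 \cdot 10^{-5}$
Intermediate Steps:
$z = 115950$ ($z = - 2 \left(-40188 - 17787\right) = \left(-2\right) \left(-57975\right) = 115950$)
$\frac{1}{z - 60269} = \frac{1}{115950 - 60269} = \frac{1}{55681}$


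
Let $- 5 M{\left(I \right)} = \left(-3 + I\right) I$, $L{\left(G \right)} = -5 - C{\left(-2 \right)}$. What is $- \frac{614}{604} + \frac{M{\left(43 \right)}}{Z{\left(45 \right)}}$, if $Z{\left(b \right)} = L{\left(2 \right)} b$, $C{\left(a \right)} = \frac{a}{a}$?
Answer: $\frac{10499}{40770} \approx 0.25752$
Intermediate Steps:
$C{\left(a \right)} = 1$
$L{\left(G \right)} = -6$ ($L{\left(G \right)} = -5 - 1 = -6$)
$M{\left(I \right)} = - \frac{I \left(-3 + I\right)}{5}$ ($M{\left(I \right)} = - \frac{\left(-3 + I\right) I}{5} = - \frac{I \left(-3 + I\right)}{5}$)
$Z{\left(b \right)} = - 6 b$
$- \frac{614}{604} + \frac{M{\left(43 \right)}}{Z{\left(45 \right)}} = - \frac{614}{604} + \frac{\frac{1}{5} \cdot 43 \left(3 - 43\right)}{\left(-6\right) 45} = \left(-614\right) \frac{1}{604} + \frac{\frac{1}{5} \cdot 43 \left(3 - 43\right)}{-270} = - \frac{307}{302} + \frac{1}{5} \cdot 43 \left(-40\right) \left(- \frac{1}{270}\right) = - \frac{307}{302} - - \frac{172}{135} = - \frac{307}{302} + \frac{172}{135} = \frac{10499}{40770}$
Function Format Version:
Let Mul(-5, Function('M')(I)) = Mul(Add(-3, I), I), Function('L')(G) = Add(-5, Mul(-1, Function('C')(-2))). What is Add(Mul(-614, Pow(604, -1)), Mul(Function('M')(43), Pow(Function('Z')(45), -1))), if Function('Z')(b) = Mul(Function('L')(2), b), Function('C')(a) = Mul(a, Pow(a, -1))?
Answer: Rational(10499, 40770) ≈ 0.25752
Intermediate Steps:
Function('C')(a) = 1
Function('L')(G) = -6 (Function('L')(G) = Add(-5, Mul(-1, 1)) = Add(-5, -1) = -6)
Function('M')(I) = Mul(Rational(-1, 5), I, Add(-3, I)) (Function('M')(I) = Mul(Rational(-1, 5), Mul(Add(-3, I), I)) = Mul(Rational(-1, 5), Mul(I, Add(-3, I))) = Mul(Rational(-1, 5), I, Add(-3, I)))
Function('Z')(b) = Mul(-6, b)
Add(Mul(-614, Pow(604, -1)), Mul(Function('M')(43), Pow(Function('Z')(45), -1))) = Add(Mul(-614, Pow(604, -1)), Mul(Mul(Rational(1, 5), 43, Add(3, Mul(-1, 43))), Pow(Mul(-6, 45), -1))) = Add(Mul(-614, Rational(1, 604)), Mul(Mul(Rational(1, 5), 43, Add(3, -43)), Pow(-270, -1))) = Add(Rational(-307, 302), Mul(Mul(Rational(1, 5), 43, -40), Rational(-1, 270))) = Add(Rational(-307, 302), Mul(-344, Rational(-1, 270))) = Add(Rational(-307, 302), Rational(172, 135)) = Rational(10499, 40770)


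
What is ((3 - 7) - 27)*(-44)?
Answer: 1364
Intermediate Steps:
((3 - 7) - 27)*(-44) = (-4 - 27)*(-44) = -31*(-44) = 1364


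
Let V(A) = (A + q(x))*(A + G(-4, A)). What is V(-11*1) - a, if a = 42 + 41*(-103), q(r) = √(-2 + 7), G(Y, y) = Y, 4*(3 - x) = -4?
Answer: 4346 - 15*√5 ≈ 4312.5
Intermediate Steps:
x = 4 (x = 3 - ¼*(-4) = 3 + 1 = 4)
q(r) = √5
a = -4181 (a = 42 - 4223 = -4181)
V(A) = (-4 + A)*(A + √5) (V(A) = (A + √5)*(A - 4) = (A + √5)*(-4 + A) = (-4 + A)*(A + √5))
V(-11*1) - a = ((-11*1)² - (-44) - 4*√5 + (-11*1)*√5) - 1*(-4181) = ((-11)² - 4*(-11) - 4*√5 - 11*√5) + 4181 = (121 + 44 - 4*√5 - 11*√5) + 4181 = (165 - 15*√5) + 4181 = 4346 - 15*√5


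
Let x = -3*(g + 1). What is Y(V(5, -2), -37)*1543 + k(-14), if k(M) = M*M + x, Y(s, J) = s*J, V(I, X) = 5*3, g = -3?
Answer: -856163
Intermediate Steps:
V(I, X) = 15
x = 6 (x = -3*(-3 + 1) = -3*(-2) = 6)
Y(s, J) = J*s
k(M) = 6 + M² (k(M) = M*M + 6 = M² + 6 = 6 + M²)
Y(V(5, -2), -37)*1543 + k(-14) = -37*15*1543 + (6 + (-14)²) = -555*1543 + (6 + 196) = -856365 + 202 = -856163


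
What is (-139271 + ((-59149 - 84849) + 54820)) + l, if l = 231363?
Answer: 2914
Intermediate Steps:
(-139271 + ((-59149 - 84849) + 54820)) + l = (-139271 + ((-59149 - 84849) + 54820)) + 231363 = (-139271 + (-143998 + 54820)) + 231363 = (-139271 - 89178) + 231363 = -228449 + 231363 = 2914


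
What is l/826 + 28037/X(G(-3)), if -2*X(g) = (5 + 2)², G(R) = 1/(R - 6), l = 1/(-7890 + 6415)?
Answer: -9759679707/8528450 ≈ -1144.4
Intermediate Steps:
l = -1/1475 (l = 1/(-1475) = -1/1475 ≈ -0.00067797)
G(R) = 1/(-6 + R)
X(g) = -49/2 (X(g) = -(5 + 2)²/2 = -½*7² = -½*49 = -49/2)
l/826 + 28037/X(G(-3)) = -1/1475/826 + 28037/(-49/2) = -1/1475*1/826 + 28037*(-2/49) = -1/1218350 - 56074/49 = -9759679707/8528450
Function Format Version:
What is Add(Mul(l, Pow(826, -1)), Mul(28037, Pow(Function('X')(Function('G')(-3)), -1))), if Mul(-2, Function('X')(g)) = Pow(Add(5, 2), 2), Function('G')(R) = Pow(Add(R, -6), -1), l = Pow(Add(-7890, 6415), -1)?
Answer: Rational(-9759679707, 8528450) ≈ -1144.4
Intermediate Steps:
l = Rational(-1, 1475) (l = Pow(-1475, -1) = Rational(-1, 1475) ≈ -0.00067797)
Function('G')(R) = Pow(Add(-6, R), -1)
Function('X')(g) = Rational(-49, 2) (Function('X')(g) = Mul(Rational(-1, 2), Pow(Add(5, 2), 2)) = Mul(Rational(-1, 2), Pow(7, 2)) = Mul(Rational(-1, 2), 49) = Rational(-49, 2))
Add(Mul(l, Pow(826, -1)), Mul(28037, Pow(Function('X')(Function('G')(-3)), -1))) = Add(Mul(Rational(-1, 1475), Pow(826, -1)), Mul(28037, Pow(Rational(-49, 2), -1))) = Add(Mul(Rational(-1, 1475), Rational(1, 826)), Mul(28037, Rational(-2, 49))) = Add(Rational(-1, 1218350), Rational(-56074, 49)) = Rational(-9759679707, 8528450)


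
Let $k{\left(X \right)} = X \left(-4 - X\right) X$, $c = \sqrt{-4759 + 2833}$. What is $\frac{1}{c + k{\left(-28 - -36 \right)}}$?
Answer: $- \frac{128}{98625} - \frac{i \sqrt{214}}{197250} \approx -0.0012978 - 7.4163 \cdot 10^{-5} i$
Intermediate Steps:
$c = 3 i \sqrt{214}$ ($c = \sqrt{-1926} = 3 i \sqrt{214} \approx 43.886 i$)
$k{\left(X \right)} = X^{2} \left(-4 - X\right)$
$\frac{1}{c + k{\left(-28 - -36 \right)}} = \frac{1}{3 i \sqrt{214} + \left(-28 - -36\right)^{2} \left(-4 - \left(-28 - -36\right)\right)} = \frac{1}{3 i \sqrt{214} + \left(-28 + 36\right)^{2} \left(-4 - \left(-28 + 36\right)\right)} = \frac{1}{3 i \sqrt{214} + 8^{2} \left(-4 - 8\right)} = \frac{1}{3 i \sqrt{214} + 64 \left(-4 - 8\right)} = \frac{1}{3 i \sqrt{214} + 64 \left(-12\right)} = \frac{1}{3 i \sqrt{214} - 768} = \frac{1}{-768 + 3 i \sqrt{214}}$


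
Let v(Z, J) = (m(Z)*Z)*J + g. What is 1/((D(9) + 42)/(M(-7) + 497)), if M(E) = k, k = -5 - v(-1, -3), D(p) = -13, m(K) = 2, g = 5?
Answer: 481/29 ≈ 16.586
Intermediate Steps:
v(Z, J) = 5 + 2*J*Z (v(Z, J) = (2*Z)*J + 5 = 2*J*Z + 5 = 5 + 2*J*Z)
k = -16 (k = -5 - (5 + 2*(-3)*(-1)) = -5 - (5 + 6) = -5 - 1*11 = -5 - 11 = -16)
M(E) = -16
1/((D(9) + 42)/(M(-7) + 497)) = 1/((-13 + 42)/(-16 + 497)) = 1/(29/481) = 481/29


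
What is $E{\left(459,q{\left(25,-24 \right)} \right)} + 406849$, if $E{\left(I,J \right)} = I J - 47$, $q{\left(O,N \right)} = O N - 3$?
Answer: $130025$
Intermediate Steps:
$q{\left(O,N \right)} = -3 + N O$ ($q{\left(O,N \right)} = N O - 3 = -3 + N O$)
$E{\left(I,J \right)} = -47 + I J$
$E{\left(459,q{\left(25,-24 \right)} \right)} + 406849 = \left(-47 + 459 \left(-3 - 600\right)\right) + 406849 = \left(-47 + 459 \left(-603\right)\right) + 406849 = \left(-47 - 276777\right) + 406849 = -276824 + 406849 = 130025$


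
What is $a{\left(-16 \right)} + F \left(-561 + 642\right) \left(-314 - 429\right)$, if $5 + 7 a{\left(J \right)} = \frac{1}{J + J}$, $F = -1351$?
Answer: $\frac{2601831433}{32} \approx 8.1307 \cdot 10^{7}$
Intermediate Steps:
$a{\left(J \right)} = - \frac{5}{7} + \frac{1}{14 J}$ ($a{\left(J \right)} = - \frac{5}{7} + \frac{1}{7 \left(J + J\right)} = - \frac{5}{7} + \frac{1}{7 \cdot 2 J} = - \frac{5}{7} + \frac{\frac{1}{2} \frac{1}{J}}{7} = - \frac{5}{7} + \frac{1}{14 J}$)
$a{\left(-16 \right)} + F \left(-561 + 642\right) \left(-314 - 429\right) = \frac{1 - -160}{14 \left(-16\right)} - 1351 \left(-561 + 642\right) \left(-314 - 429\right) = \frac{1}{14} \left(- \frac{1}{16}\right) \left(1 + 160\right) - 1351 \cdot 81 \left(-743\right) = \frac{1}{14} \left(- \frac{1}{16}\right) 161 - -81307233 = - \frac{23}{32} + 81307233 = \frac{2601831433}{32}$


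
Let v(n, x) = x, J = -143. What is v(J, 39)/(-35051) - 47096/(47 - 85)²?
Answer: -412704553/12653411 ≈ -32.616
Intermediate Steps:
v(J, 39)/(-35051) - 47096/(47 - 85)² = 39/(-35051) - 47096/(47 - 85)² = 39*(-1/35051) - 47096/((-38)²) = -39/35051 - 47096/1444 = -39/35051 - 47096*1/1444 = -39/35051 - 11774/361 = -412704553/12653411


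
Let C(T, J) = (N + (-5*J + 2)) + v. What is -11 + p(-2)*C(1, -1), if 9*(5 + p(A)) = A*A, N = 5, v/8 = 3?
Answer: -175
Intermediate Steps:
v = 24 (v = 8*3 = 24)
p(A) = -5 + A²/9 (p(A) = -5 + (A*A)/9 = -5 + A²/9)
C(T, J) = 31 - 5*J (C(T, J) = (5 + (-5*J + 2)) + 24 = (5 + (2 - 5*J)) + 24 = (7 - 5*J) + 24 = 31 - 5*J)
-11 + p(-2)*C(1, -1) = -11 + (-5 + (⅑)*(-2)²)*(31 - 5*(-1)) = -11 + (-5 + (⅑)*4)*(31 + 5) = -11 + (-5 + 4/9)*36 = -11 - 41/9*36 = -11 - 164 = -175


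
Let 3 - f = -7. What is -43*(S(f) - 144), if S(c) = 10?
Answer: 5762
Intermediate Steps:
f = 10 (f = 3 - 1*(-7) = 3 + 7 = 10)
-43*(S(f) - 144) = -43*(10 - 144) = -43*(-134) = 5762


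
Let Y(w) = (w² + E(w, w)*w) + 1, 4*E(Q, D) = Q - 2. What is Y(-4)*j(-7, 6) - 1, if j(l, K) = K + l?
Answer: -24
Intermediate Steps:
E(Q, D) = -½ + Q/4 (E(Q, D) = (Q - 2)/4 = (-2 + Q)/4 = -½ + Q/4)
Y(w) = 1 + w² + w*(-½ + w/4) (Y(w) = (w² + (-½ + w/4)*w) + 1 = (w² + w*(-½ + w/4)) + 1 = 1 + w² + w*(-½ + w/4))
Y(-4)*j(-7, 6) - 1 = (1 - ½*(-4) + (5/4)*(-4)²)*(6 - 7) - 1 = (1 + 2 + (5/4)*16)*(-1) - 1 = (1 + 2 + 20)*(-1) - 1 = 23*(-1) - 1 = -23 - 1 = -24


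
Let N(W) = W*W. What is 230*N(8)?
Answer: 14720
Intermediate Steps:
N(W) = W²
230*N(8) = 230*8² = 230*64 = 14720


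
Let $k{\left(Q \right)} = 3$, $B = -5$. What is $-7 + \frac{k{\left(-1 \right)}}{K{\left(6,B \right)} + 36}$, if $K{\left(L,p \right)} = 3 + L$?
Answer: $- \frac{104}{15} \approx -6.9333$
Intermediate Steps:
$-7 + \frac{k{\left(-1 \right)}}{K{\left(6,B \right)} + 36} = -7 + \frac{3}{\left(3 + 6\right) + 36} = -7 + \frac{3}{9 + 36} = -7 + \frac{3}{45} = -7 + 3 \cdot \frac{1}{45} = -7 + \frac{1}{15} = - \frac{104}{15}$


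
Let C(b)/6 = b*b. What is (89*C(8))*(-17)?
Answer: -580992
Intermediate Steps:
C(b) = 6*b² (C(b) = 6*(b*b) = 6*b²)
(89*C(8))*(-17) = (89*(6*8²))*(-17) = (89*(6*64))*(-17) = (89*384)*(-17) = 34176*(-17) = -580992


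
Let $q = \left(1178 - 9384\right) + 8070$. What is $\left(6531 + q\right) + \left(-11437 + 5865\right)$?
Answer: $823$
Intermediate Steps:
$q = -136$ ($q = -8206 + 8070 = -136$)
$\left(6531 + q\right) + \left(-11437 + 5865\right) = \left(6531 - 136\right) + \left(-11437 + 5865\right) = 6395 - 5572 = 823$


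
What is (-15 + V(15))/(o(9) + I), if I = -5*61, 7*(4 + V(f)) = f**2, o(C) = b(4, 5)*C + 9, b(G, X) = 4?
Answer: -23/455 ≈ -0.050549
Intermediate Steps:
o(C) = 9 + 4*C (o(C) = 4*C + 9 = 9 + 4*C)
V(f) = -4 + f**2/7
I = -305
(-15 + V(15))/(o(9) + I) = (-15 + (-4 + (1/7)*15**2))/((9 + 4*9) - 305) = (-15 + (-4 + (1/7)*225))/((9 + 36) - 305) = (-15 + (-4 + 225/7))/(45 - 305) = (-15 + 197/7)/(-260) = (92/7)*(-1/260) = -23/455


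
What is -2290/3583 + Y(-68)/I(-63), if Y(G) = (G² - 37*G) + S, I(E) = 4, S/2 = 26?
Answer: 6439944/3583 ≈ 1797.4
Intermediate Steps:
S = 52 (S = 2*26 = 52)
Y(G) = 52 + G² - 37*G (Y(G) = (G² - 37*G) + 52 = 52 + G² - 37*G)
-2290/3583 + Y(-68)/I(-63) = -2290/3583 + (52 + (-68)² - 37*(-68))/4 = -2290*1/3583 + (52 + 4624 + 2516)*(¼) = -2290/3583 + 7192*(¼) = -2290/3583 + 1798 = 6439944/3583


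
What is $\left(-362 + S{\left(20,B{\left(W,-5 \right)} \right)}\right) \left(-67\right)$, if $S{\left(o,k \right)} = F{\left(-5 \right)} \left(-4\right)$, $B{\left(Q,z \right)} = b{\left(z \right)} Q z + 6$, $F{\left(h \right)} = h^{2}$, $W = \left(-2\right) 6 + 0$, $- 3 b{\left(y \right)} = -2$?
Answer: $30954$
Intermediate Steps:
$b{\left(y \right)} = \frac{2}{3}$ ($b{\left(y \right)} = \left(- \frac{1}{3}\right) \left(-2\right) = \frac{2}{3}$)
$W = -12$ ($W = -12 + 0 = -12$)
$B{\left(Q,z \right)} = 6 + \frac{2 Q z}{3}$ ($B{\left(Q,z \right)} = \frac{2 Q}{3} z + 6 = \frac{2 Q z}{3} + 6 = 6 + \frac{2 Q z}{3}$)
$S{\left(o,k \right)} = -100$ ($S{\left(o,k \right)} = \left(-5\right)^{2} \left(-4\right) = 25 \left(-4\right) = -100$)
$\left(-362 + S{\left(20,B{\left(W,-5 \right)} \right)}\right) \left(-67\right) = \left(-362 - 100\right) \left(-67\right) = \left(-462\right) \left(-67\right) = 30954$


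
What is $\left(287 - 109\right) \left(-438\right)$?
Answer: $-77964$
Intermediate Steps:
$\left(287 - 109\right) \left(-438\right) = 178 \left(-438\right) = -77964$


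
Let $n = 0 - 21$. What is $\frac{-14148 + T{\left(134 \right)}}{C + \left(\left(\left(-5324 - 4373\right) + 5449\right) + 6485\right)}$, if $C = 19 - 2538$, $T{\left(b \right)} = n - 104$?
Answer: $\frac{14273}{282} \approx 50.613$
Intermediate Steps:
$n = -21$ ($n = 0 - 21 = -21$)
$T{\left(b \right)} = -125$ ($T{\left(b \right)} = -21 - 104 = -125$)
$C = -2519$
$\frac{-14148 + T{\left(134 \right)}}{C + \left(\left(\left(-5324 - 4373\right) + 5449\right) + 6485\right)} = \frac{-14148 - 125}{-2519 + \left(\left(\left(-5324 - 4373\right) + 5449\right) + 6485\right)} = - \frac{14273}{-2519 + \left(\left(-9697 + 5449\right) + 6485\right)} = - \frac{14273}{-2519 + \left(-4248 + 6485\right)} = - \frac{14273}{-2519 + 2237} = - \frac{14273}{-282} = \left(-14273\right) \left(- \frac{1}{282}\right) = \frac{14273}{282}$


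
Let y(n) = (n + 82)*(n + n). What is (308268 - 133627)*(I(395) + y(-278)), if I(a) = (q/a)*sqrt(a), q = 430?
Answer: 19031677616 + 15019126*sqrt(395)/79 ≈ 1.9035e+10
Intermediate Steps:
y(n) = 2*n*(82 + n) (y(n) = (82 + n)*(2*n) = 2*n*(82 + n))
I(a) = 430/sqrt(a) (I(a) = (430/a)*sqrt(a) = 430/sqrt(a))
(308268 - 133627)*(I(395) + y(-278)) = (308268 - 133627)*(430/sqrt(395) + 2*(-278)*(82 - 278)) = 174641*(430*(sqrt(395)/395) + 2*(-278)*(-196)) = 174641*(86*sqrt(395)/79 + 108976) = 174641*(108976 + 86*sqrt(395)/79) = 19031677616 + 15019126*sqrt(395)/79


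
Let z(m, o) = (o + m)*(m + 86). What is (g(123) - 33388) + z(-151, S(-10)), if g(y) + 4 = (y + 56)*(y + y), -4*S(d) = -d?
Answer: 41239/2 ≈ 20620.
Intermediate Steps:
S(d) = d/4 (S(d) = -(-1)*d/4 = d/4)
z(m, o) = (86 + m)*(m + o) (z(m, o) = (m + o)*(86 + m) = (86 + m)*(m + o))
g(y) = -4 + 2*y*(56 + y) (g(y) = -4 + (y + 56)*(y + y) = -4 + (56 + y)*(2*y) = -4 + 2*y*(56 + y))
(g(123) - 33388) + z(-151, S(-10)) = ((-4 + 2*123² + 112*123) - 33388) + ((-151)² + 86*(-151) + 86*((¼)*(-10)) - 151*(-10)/4) = ((-4 + 2*15129 + 13776) - 33388) + (22801 - 12986 + 86*(-5/2) - 151*(-5/2)) = ((-4 + 30258 + 13776) - 33388) + (22801 - 12986 - 215 + 755/2) = (44030 - 33388) + 19955/2 = 10642 + 19955/2 = 41239/2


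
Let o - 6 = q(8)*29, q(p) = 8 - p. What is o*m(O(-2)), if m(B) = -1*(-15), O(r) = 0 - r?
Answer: 90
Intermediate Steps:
O(r) = -r
m(B) = 15
o = 6 (o = 6 + (8 - 1*8)*29 = 6 + (8 - 8)*29 = 6 + 0*29 = 6 + 0 = 6)
o*m(O(-2)) = 6*15 = 90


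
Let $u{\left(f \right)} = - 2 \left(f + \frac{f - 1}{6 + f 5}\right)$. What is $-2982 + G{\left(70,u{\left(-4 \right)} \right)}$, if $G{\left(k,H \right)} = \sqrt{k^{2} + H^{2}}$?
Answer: $-2982 + \frac{\sqrt{242701}}{7} \approx -2911.6$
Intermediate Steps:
$u{\left(f \right)} = - 2 f - \frac{2 \left(-1 + f\right)}{6 + 5 f}$ ($u{\left(f \right)} = - 2 \left(f + \frac{-1 + f}{6 + 5 f}\right) = - 2 f - \frac{2 \left(-1 + f\right)}{6 + 5 f}$)
$G{\left(k,H \right)} = \sqrt{H^{2} + k^{2}}$
$-2982 + G{\left(70,u{\left(-4 \right)} \right)} = -2982 + \sqrt{\left(\frac{2 \left(1 - -28 - 5 \left(-4\right)^{2}\right)}{6 + 5 \left(-4\right)}\right)^{2} + 70^{2}} = -2982 + \sqrt{\left(\frac{2 \left(1 + 28 - 80\right)}{6 - 20}\right)^{2} + 4900} = -2982 + \sqrt{\left(\frac{2 \left(1 + 28 - 80\right)}{-14}\right)^{2} + 4900} = -2982 + \sqrt{\left(2 \left(- \frac{1}{14}\right) \left(-51\right)\right)^{2} + 4900} = -2982 + \sqrt{\left(\frac{51}{7}\right)^{2} + 4900} = -2982 + \sqrt{\frac{2601}{49} + 4900} = -2982 + \sqrt{\frac{242701}{49}} = -2982 + \frac{\sqrt{242701}}{7}$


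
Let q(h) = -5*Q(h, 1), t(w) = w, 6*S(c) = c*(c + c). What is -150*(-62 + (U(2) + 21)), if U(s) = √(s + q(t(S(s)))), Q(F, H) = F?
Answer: 6150 - 50*I*√42 ≈ 6150.0 - 324.04*I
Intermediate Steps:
S(c) = c²/3 (S(c) = (c*(c + c))/6 = (c*(2*c))/6 = (2*c²)/6 = c²/3)
q(h) = -5*h
U(s) = √(s - 5*s²/3)
-150*(-62 + (U(2) + 21)) = -150*(-62 + (√3*√(2*(3 - 5*2))/3 + 21)) = -150*(-62 + (√3*√(2*(3 - 10))/3 + 21)) = -150*(-62 + (√3*√(2*(-7))/3 + 21)) = -150*(-62 + (√3*√(-14)/3 + 21)) = -150*(-62 + (√3*(I*√14)/3 + 21)) = -150*(-62 + (I*√42/3 + 21)) = -150*(-62 + (21 + I*√42/3)) = -150*(-41 + I*√42/3) = 6150 - 50*I*√42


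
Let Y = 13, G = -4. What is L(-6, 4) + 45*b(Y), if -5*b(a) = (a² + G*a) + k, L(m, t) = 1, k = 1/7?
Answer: -7373/7 ≈ -1053.3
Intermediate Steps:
k = ⅐ ≈ 0.14286
b(a) = -1/35 - a²/5 + 4*a/5 (b(a) = -((a² - 4*a) + ⅐)/5 = -(⅐ + a² - 4*a)/5 = -1/35 - a²/5 + 4*a/5)
L(-6, 4) + 45*b(Y) = 1 + 45*(-1/35 - ⅕*13² + (⅘)*13) = 1 + 45*(-1/35 - ⅕*169 + 52/5) = 1 + 45*(-1/35 - 169/5 + 52/5) = 1 + 45*(-164/7) = 1 - 7380/7 = -7373/7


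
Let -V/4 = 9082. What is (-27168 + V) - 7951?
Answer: -71447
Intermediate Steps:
V = -36328 (V = -4*9082 = -36328)
(-27168 + V) - 7951 = (-27168 - 36328) - 7951 = -63496 - 7951 = -71447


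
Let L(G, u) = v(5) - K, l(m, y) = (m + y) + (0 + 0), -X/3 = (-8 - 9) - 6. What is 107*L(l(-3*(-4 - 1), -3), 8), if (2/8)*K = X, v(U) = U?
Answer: -28997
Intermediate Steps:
X = 69 (X = -3*((-8 - 9) - 6) = -3*(-17 - 6) = -3*(-23) = 69)
K = 276 (K = 4*69 = 276)
l(m, y) = m + y (l(m, y) = (m + y) + 0 = m + y)
L(G, u) = -271 (L(G, u) = 5 - 1*276 = 5 - 276 = -271)
107*L(l(-3*(-4 - 1), -3), 8) = 107*(-271) = -28997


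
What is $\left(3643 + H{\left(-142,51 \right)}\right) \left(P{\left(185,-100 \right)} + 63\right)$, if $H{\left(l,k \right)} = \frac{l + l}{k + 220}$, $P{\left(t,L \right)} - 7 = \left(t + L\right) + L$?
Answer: $\frac{54283295}{271} \approx 2.0031 \cdot 10^{5}$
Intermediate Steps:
$P{\left(t,L \right)} = 7 + t + 2 L$ ($P{\left(t,L \right)} = 7 + \left(\left(t + L\right) + L\right) = 7 + \left(\left(L + t\right) + L\right) = 7 + \left(t + 2 L\right) = 7 + t + 2 L$)
$H{\left(l,k \right)} = \frac{2 l}{220 + k}$
$\left(3643 + H{\left(-142,51 \right)}\right) \left(P{\left(185,-100 \right)} + 63\right) = \left(3643 + 2 \left(-142\right) \frac{1}{220 + 51}\right) \left(\left(7 + 185 + 2 \left(-100\right)\right) + 63\right) = \left(3643 + 2 \left(-142\right) \frac{1}{271}\right) \left(\left(7 + 185 - 200\right) + 63\right) = \left(3643 + 2 \left(-142\right) \frac{1}{271}\right) \left(-8 + 63\right) = \left(3643 - \frac{284}{271}\right) 55 = \frac{986969}{271} \cdot 55 = \frac{54283295}{271}$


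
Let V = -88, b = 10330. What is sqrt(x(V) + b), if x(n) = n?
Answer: 3*sqrt(1138) ≈ 101.20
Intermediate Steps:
sqrt(x(V) + b) = sqrt(-88 + 10330) = sqrt(10242) = 3*sqrt(1138)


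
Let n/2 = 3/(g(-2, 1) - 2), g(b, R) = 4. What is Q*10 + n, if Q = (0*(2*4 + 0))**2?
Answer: 3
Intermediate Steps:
n = 3 (n = 2*(3/(4 - 2)) = 2*(3/2) = 3)
Q = 0 (Q = (0*(8 + 0))**2 = (0*8)**2 = 0**2 = 0)
Q*10 + n = 0*10 + 3 = 0 + 3 = 3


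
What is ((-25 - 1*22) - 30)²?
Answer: 5929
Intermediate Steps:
((-25 - 1*22) - 30)² = ((-25 - 22) - 30)² = (-47 - 30)² = (-77)² = 5929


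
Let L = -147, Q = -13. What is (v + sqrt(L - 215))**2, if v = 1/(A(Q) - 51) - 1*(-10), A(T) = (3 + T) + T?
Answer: -1436191/5476 + 739*I*sqrt(362)/37 ≈ -262.27 + 380.01*I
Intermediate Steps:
A(T) = 3 + 2*T
v = 739/74 (v = 1/((3 + 2*(-13)) - 51) - 1*(-10) = 1/((3 - 26) - 51) + 10 = 1/(-23 - 51) + 10 = 1/(-74) + 10 = -1/74 + 10 = 739/74 ≈ 9.9865)
(v + sqrt(L - 215))**2 = (739/74 + sqrt(-147 - 215))**2 = (739/74 + sqrt(-362))**2 = (739/74 + I*sqrt(362))**2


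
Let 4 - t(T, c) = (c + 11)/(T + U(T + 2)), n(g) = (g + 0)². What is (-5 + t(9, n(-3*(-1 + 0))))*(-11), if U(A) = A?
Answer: 22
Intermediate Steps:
n(g) = g²
t(T, c) = 4 - (11 + c)/(2 + 2*T) (t(T, c) = 4 - (c + 11)/(T + (T + 2)) = 4 - (11 + c)/(T + (2 + T)) = 4 - (11 + c)/(2 + 2*T))
(-5 + t(9, n(-3*(-1 + 0))))*(-11) = (-5 + (-3 - (-3*(-1 + 0))² + 8*9)/(2*(1 + 9)))*(-11) = (-5 + (½)*(-3 - (-3*(-1))² + 72)/10)*(-11) = (-5 + (½)*(⅒)*(-3 - 1*3² + 72))*(-11) = (-5 + (½)*(⅒)*(-3 - 1*9 + 72))*(-11) = (-5 + (½)*(⅒)*(-3 - 9 + 72))*(-11) = (-5 + (½)*(⅒)*60)*(-11) = (-5 + 3)*(-11) = -2*(-11) = 22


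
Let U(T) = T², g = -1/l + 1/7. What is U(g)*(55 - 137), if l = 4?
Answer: -369/392 ≈ -0.94133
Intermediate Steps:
g = -3/28 (g = -1/4 + 1/7 = -1*¼ + 1*(⅐) = -¼ + ⅐ = -3/28 ≈ -0.10714)
U(g)*(55 - 137) = (-3/28)²*(55 - 137) = (9/784)*(-82) = -369/392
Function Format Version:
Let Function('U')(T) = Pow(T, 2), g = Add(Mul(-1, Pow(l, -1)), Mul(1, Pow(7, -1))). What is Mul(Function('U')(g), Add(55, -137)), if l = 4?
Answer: Rational(-369, 392) ≈ -0.94133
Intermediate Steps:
g = Rational(-3, 28) (g = Add(Mul(-1, Pow(4, -1)), Mul(1, Pow(7, -1))) = Add(Mul(-1, Rational(1, 4)), Mul(1, Rational(1, 7))) = Add(Rational(-1, 4), Rational(1, 7)) = Rational(-3, 28) ≈ -0.10714)
Mul(Function('U')(g), Add(55, -137)) = Mul(Pow(Rational(-3, 28), 2), Add(55, -137)) = Mul(Rational(9, 784), -82) = Rational(-369, 392)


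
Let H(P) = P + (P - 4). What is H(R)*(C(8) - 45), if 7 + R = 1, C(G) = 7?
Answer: 608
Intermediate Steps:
R = -6 (R = -7 + 1 = -6)
H(P) = -4 + 2*P (H(P) = P + (-4 + P) = -4 + 2*P)
H(R)*(C(8) - 45) = (-4 + 2*(-6))*(7 - 45) = (-4 - 12)*(-38) = -16*(-38) = 608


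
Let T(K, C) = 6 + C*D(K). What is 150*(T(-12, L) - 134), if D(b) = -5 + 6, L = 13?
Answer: -17250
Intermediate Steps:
D(b) = 1
T(K, C) = 6 + C (T(K, C) = 6 + C*1 = 6 + C)
150*(T(-12, L) - 134) = 150*((6 + 13) - 134) = 150*(19 - 134) = 150*(-115) = -17250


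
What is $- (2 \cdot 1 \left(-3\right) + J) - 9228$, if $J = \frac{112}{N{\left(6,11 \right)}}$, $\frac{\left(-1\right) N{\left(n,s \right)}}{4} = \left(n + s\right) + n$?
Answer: $- \frac{212078}{23} \approx -9220.8$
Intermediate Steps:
$N{\left(n,s \right)} = - 8 n - 4 s$ ($N{\left(n,s \right)} = - 4 \left(\left(n + s\right) + n\right) = - 4 \left(s + 2 n\right) = - 8 n - 4 s$)
$J = - \frac{28}{23}$ ($J = \frac{112}{\left(-8\right) 6 - 44} = \frac{112}{-48 - 44} = \frac{112}{-92} = 112 \left(- \frac{1}{92}\right) = - \frac{28}{23} \approx -1.2174$)
$- (2 \cdot 1 \left(-3\right) + J) - 9228 = - (2 \cdot 1 \left(-3\right) - \frac{28}{23}) - 9228 = - (2 \left(-3\right) - \frac{28}{23}) - 9228 = - (-6 - \frac{28}{23}) - 9228 = \left(-1\right) \left(- \frac{166}{23}\right) - 9228 = \frac{166}{23} - 9228 = - \frac{212078}{23}$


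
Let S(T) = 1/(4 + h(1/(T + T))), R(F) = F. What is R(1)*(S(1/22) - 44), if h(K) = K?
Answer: -659/15 ≈ -43.933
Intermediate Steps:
S(T) = 1/(4 + 1/(2*T)) (S(T) = 1/(4 + 1/(T + T)) = 1/(4 + 1/(2*T)))
R(1)*(S(1/22) - 44) = 1*(2/(22*(1 + 8/22)) - 44) = 1*(2*(1/22)/(1 + 8*(1/22)) - 44) = 1*(2*(1/22)/(1 + 4/11) - 44) = 1*(2*(1/22)/(15/11) - 44) = 1*(2*(1/22)*(11/15) - 44) = 1*(1/15 - 44) = 1*(-659/15) = -659/15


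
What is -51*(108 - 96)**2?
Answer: -7344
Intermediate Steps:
-51*(108 - 96)**2 = -51*12**2 = -51*144 = -7344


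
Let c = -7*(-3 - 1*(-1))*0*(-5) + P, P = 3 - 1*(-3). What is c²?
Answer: 36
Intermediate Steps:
P = 6 (P = 3 + 3 = 6)
c = 6 (c = -7*(-3 - 1*(-1))*0*(-5) + 6 = -7*(-3 + 1)*0*(-5) + 6 = -7*(-2*0)*(-5) + 6 = -0*(-5) + 6 = -7*0 + 6 = 0 + 6 = 6)
c² = 6² = 36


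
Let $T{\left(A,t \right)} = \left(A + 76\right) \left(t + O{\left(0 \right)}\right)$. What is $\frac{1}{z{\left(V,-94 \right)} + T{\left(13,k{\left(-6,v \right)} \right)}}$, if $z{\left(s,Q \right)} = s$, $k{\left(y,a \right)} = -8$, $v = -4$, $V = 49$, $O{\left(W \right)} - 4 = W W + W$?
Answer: $- \frac{1}{307} \approx -0.0032573$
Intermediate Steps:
$O{\left(W \right)} = 4 + W + W^{2}$ ($O{\left(W \right)} = 4 + \left(W W + W\right) = 4 + \left(W^{2} + W\right) = 4 + \left(W + W^{2}\right) = 4 + W + W^{2}$)
$T{\left(A,t \right)} = \left(4 + t\right) \left(76 + A\right)$ ($T{\left(A,t \right)} = \left(A + 76\right) \left(t + \left(4 + 0 + 0^{2}\right)\right) = \left(76 + A\right) \left(t + \left(4 + 0 + 0\right)\right) = \left(76 + A\right) \left(t + 4\right) = \left(76 + A\right) \left(4 + t\right) = \left(4 + t\right) \left(76 + A\right)$)
$\frac{1}{z{\left(V,-94 \right)} + T{\left(13,k{\left(-6,v \right)} \right)}} = \frac{1}{49 + \left(304 + 4 \cdot 13 + 76 \left(-8\right) + 13 \left(-8\right)\right)} = \frac{1}{49 + \left(304 + 52 - 608 - 104\right)} = \frac{1}{49 - 356} = \frac{1}{-307} = - \frac{1}{307}$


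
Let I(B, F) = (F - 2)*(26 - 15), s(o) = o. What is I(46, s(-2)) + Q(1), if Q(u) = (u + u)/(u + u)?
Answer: -43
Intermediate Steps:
Q(u) = 1 (Q(u) = (2*u)/((2*u)) = (2*u)*(1/(2*u)) = 1)
I(B, F) = -22 + 11*F (I(B, F) = (-2 + F)*11 = -22 + 11*F)
I(46, s(-2)) + Q(1) = (-22 + 11*(-2)) + 1 = (-22 - 22) + 1 = -44 + 1 = -43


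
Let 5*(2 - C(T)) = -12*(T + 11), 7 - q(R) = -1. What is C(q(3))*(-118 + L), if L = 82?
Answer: -8568/5 ≈ -1713.6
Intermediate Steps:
q(R) = 8 (q(R) = 7 - 1*(-1) = 7 + 1 = 8)
C(T) = 142/5 + 12*T/5 (C(T) = 2 - (-12)*(T + 11)/5 = 2 - (-12)*(11 + T)/5 = 2 - (-132 - 12*T)/5 = 2 + (132/5 + 12*T/5) = 142/5 + 12*T/5)
C(q(3))*(-118 + L) = (142/5 + (12/5)*8)*(-118 + 82) = (142/5 + 96/5)*(-36) = (238/5)*(-36) = -8568/5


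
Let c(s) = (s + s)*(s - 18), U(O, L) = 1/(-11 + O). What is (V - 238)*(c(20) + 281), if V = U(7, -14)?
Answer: -344033/4 ≈ -86008.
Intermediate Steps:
V = -¼ (V = 1/(-11 + 7) = 1/(-4) = -¼ ≈ -0.25000)
c(s) = 2*s*(-18 + s) (c(s) = (2*s)*(-18 + s) = 2*s*(-18 + s))
(V - 238)*(c(20) + 281) = (-¼ - 238)*(2*20*(-18 + 20) + 281) = -953*(2*20*2 + 281)/4 = -953*(80 + 281)/4 = -953/4*361 = -344033/4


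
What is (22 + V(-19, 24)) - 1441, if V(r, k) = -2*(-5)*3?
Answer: -1389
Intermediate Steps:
V(r, k) = 30 (V(r, k) = 10*3 = 30)
(22 + V(-19, 24)) - 1441 = (22 + 30) - 1441 = 52 - 1441 = -1389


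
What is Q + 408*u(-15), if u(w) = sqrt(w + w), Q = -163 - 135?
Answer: -298 + 408*I*sqrt(30) ≈ -298.0 + 2234.7*I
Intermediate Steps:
Q = -298
u(w) = sqrt(2)*sqrt(w) (u(w) = sqrt(2*w) = sqrt(2)*sqrt(w))
Q + 408*u(-15) = -298 + 408*(sqrt(2)*sqrt(-15)) = -298 + 408*(sqrt(2)*(I*sqrt(15))) = -298 + 408*(I*sqrt(30)) = -298 + 408*I*sqrt(30)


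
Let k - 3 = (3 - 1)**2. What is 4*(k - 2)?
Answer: 20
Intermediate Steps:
k = 7 (k = 3 + (3 - 1)**2 = 3 + 2**2 = 3 + 4 = 7)
4*(k - 2) = 4*(7 - 2) = 4*5 = 20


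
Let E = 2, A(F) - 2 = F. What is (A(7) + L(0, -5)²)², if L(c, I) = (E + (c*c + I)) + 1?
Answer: 169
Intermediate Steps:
A(F) = 2 + F
L(c, I) = 3 + I + c² (L(c, I) = (2 + (c*c + I)) + 1 = (2 + (c² + I)) + 1 = (2 + (I + c²)) + 1 = (2 + I + c²) + 1 = 3 + I + c²)
(A(7) + L(0, -5)²)² = ((2 + 7) + (3 - 5 + 0²)²)² = (9 + (3 - 5 + 0)²)² = (9 + (-2)²)² = (9 + 4)² = 13² = 169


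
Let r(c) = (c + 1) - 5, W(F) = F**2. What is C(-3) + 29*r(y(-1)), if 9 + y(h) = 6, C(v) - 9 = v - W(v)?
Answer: -206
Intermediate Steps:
C(v) = 9 + v - v**2 (C(v) = 9 + (v - v**2) = 9 + v - v**2)
y(h) = -3 (y(h) = -9 + 6 = -3)
r(c) = -4 + c (r(c) = (1 + c) - 5 = -4 + c)
C(-3) + 29*r(y(-1)) = (9 - 3 - 1*(-3)**2) + 29*(-4 - 3) = (9 - 3 - 1*9) + 29*(-7) = (9 - 3 - 9) - 203 = -3 - 203 = -206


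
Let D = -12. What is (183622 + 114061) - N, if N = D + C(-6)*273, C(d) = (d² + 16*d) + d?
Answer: 315713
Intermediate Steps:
C(d) = d² + 17*d
N = -18030 (N = -12 - 6*(17 - 6)*273 = -12 - 6*11*273 = -12 - 66*273 = -12 - 18018 = -18030)
(183622 + 114061) - N = (183622 + 114061) - 1*(-18030) = 297683 + 18030 = 315713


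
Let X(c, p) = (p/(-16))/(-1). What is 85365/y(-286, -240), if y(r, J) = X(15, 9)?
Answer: 151760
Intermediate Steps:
X(c, p) = p/16 (X(c, p) = (p*(-1/16))*(-1) = -p/16*(-1) = p/16)
y(r, J) = 9/16 (y(r, J) = (1/16)*9 = 9/16)
85365/y(-286, -240) = 85365/(9/16) = 85365*(16/9) = 151760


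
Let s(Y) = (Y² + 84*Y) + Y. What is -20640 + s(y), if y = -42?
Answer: -22446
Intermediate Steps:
s(Y) = Y² + 85*Y
-20640 + s(y) = -20640 - 42*(85 - 42) = -20640 - 42*43 = -20640 - 1806 = -22446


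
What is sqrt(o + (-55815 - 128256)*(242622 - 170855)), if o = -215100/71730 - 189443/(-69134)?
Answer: 15*I*sqrt(178249228685120931963170)/55099798 ≈ 1.1494e+5*I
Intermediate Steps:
o = -14244189/55099798 (o = -215100*1/71730 - 189443*(-1/69134) = -2390/797 + 189443/69134 = -14244189/55099798 ≈ -0.25852)
sqrt(o + (-55815 - 128256)*(242622 - 170855)) = sqrt(-14244189/55099798 + (-55815 - 128256)*(242622 - 170855)) = sqrt(-14244189/55099798 - 184071*71767) = sqrt(-14244189/55099798 - 13210223457) = sqrt(-727880644029805875/55099798) = 15*I*sqrt(178249228685120931963170)/55099798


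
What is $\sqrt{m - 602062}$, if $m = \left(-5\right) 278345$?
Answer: $i \sqrt{1993787} \approx 1412.0 i$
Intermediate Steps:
$m = -1391725$
$\sqrt{m - 602062} = \sqrt{-1391725 - 602062} = \sqrt{-1993787} = i \sqrt{1993787}$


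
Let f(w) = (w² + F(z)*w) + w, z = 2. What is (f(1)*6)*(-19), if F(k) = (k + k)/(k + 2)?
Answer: -342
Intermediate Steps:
F(k) = 2*k/(2 + k) (F(k) = (2*k)/(2 + k) = 2*k/(2 + k))
f(w) = w² + 2*w (f(w) = (w² + (2*2/(2 + 2))*w) + w = (w² + (2*2/4)*w) + w = (w² + (2*2*(¼))*w) + w = (w² + 1*w) + w = (w² + w) + w = (w + w²) + w = w² + 2*w)
(f(1)*6)*(-19) = ((1*(2 + 1))*6)*(-19) = ((1*3)*6)*(-19) = (3*6)*(-19) = 18*(-19) = -342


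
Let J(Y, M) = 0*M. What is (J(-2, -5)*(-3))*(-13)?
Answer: 0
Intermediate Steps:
J(Y, M) = 0
(J(-2, -5)*(-3))*(-13) = (0*(-3))*(-13) = 0*(-13) = 0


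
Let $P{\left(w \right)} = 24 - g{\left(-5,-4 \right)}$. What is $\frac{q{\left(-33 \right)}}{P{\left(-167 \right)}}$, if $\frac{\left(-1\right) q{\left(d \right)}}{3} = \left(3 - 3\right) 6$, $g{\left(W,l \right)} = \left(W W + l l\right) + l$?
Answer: $0$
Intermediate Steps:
$g{\left(W,l \right)} = l + W^{2} + l^{2}$ ($g{\left(W,l \right)} = \left(W^{2} + l^{2}\right) + l = l + W^{2} + l^{2}$)
$q{\left(d \right)} = 0$ ($q{\left(d \right)} = - 3 \left(3 - 3\right) 6 = - 3 \cdot 0 \cdot 6 = \left(-3\right) 0 = 0$)
$P{\left(w \right)} = -13$ ($P{\left(w \right)} = 24 - \left(-4 + \left(-5\right)^{2} + \left(-4\right)^{2}\right) = 24 - \left(-4 + 25 + 16\right) = 24 - 37 = -13$)
$\frac{q{\left(-33 \right)}}{P{\left(-167 \right)}} = \frac{0}{-13} = 0 \left(- \frac{1}{13}\right) = 0$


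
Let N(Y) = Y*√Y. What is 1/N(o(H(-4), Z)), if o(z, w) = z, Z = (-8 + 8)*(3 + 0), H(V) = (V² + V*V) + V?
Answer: √7/392 ≈ 0.0067494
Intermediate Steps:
H(V) = V + 2*V² (H(V) = (V² + V²) + V = 2*V² + V = V + 2*V²)
Z = 0 (Z = 0*3 = 0)
N(Y) = Y^(3/2)
1/N(o(H(-4), Z)) = 1/((-4*(1 + 2*(-4)))^(3/2)) = 1/((-4*(1 - 8))^(3/2)) = 1/((-4*(-7))^(3/2)) = 1/(28^(3/2)) = 1/(56*√7) = √7/392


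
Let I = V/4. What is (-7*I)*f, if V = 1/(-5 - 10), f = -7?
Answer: -49/60 ≈ -0.81667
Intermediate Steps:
V = -1/15 (V = 1/(-15) = -1/15 ≈ -0.066667)
I = -1/60 (I = -1/15/4 = -1/15*¼ = -1/60 ≈ -0.016667)
(-7*I)*f = -7*(-1/60)*(-7) = (7/60)*(-7) = -49/60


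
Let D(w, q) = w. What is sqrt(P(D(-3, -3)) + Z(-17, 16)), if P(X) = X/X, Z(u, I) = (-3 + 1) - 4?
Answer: I*sqrt(5) ≈ 2.2361*I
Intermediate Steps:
Z(u, I) = -6 (Z(u, I) = -2 - 4 = -6)
P(X) = 1
sqrt(P(D(-3, -3)) + Z(-17, 16)) = sqrt(1 - 6) = sqrt(-5) = I*sqrt(5)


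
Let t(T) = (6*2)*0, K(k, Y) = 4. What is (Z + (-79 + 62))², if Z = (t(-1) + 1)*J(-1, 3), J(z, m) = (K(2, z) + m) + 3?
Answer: 49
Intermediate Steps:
t(T) = 0 (t(T) = 12*0 = 0)
J(z, m) = 7 + m (J(z, m) = (4 + m) + 3 = 7 + m)
Z = 10 (Z = (0 + 1)*(7 + 3) = 1*10 = 10)
(Z + (-79 + 62))² = (10 + (-79 + 62))² = (10 - 17)² = (-7)² = 49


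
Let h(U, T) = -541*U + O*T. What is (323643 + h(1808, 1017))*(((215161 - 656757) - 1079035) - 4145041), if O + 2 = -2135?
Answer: 16021466601008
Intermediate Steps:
O = -2137 (O = -2 - 2135 = -2137)
h(U, T) = -2137*T - 541*U (h(U, T) = -541*U - 2137*T = -2137*T - 541*U)
(323643 + h(1808, 1017))*(((215161 - 656757) - 1079035) - 4145041) = (323643 + (-2137*1017 - 541*1808))*(((215161 - 656757) - 1079035) - 4145041) = (323643 + (-2173329 - 978128))*((-441596 - 1079035) - 4145041) = (323643 - 3151457)*(-1520631 - 4145041) = -2827814*(-5665672) = 16021466601008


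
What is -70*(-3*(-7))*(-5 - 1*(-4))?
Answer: 1470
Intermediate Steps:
-70*(-3*(-7))*(-5 - 1*(-4)) = -1470*(-5 + 4) = -1470*(-1) = -70*(-21) = 1470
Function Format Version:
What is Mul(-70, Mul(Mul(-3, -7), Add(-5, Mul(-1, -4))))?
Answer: 1470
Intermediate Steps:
Mul(-70, Mul(Mul(-3, -7), Add(-5, Mul(-1, -4)))) = Mul(-70, Mul(21, Add(-5, 4))) = Mul(-70, Mul(21, -1)) = Mul(-70, -21) = 1470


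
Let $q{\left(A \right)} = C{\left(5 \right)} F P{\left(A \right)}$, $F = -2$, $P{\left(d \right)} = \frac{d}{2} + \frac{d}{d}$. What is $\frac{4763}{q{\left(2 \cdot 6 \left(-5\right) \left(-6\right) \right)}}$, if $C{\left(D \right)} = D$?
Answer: $- \frac{4763}{1810} \approx -2.6315$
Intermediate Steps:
$P{\left(d \right)} = 1 + \frac{d}{2}$ ($P{\left(d \right)} = d \frac{1}{2} + 1 = \frac{d}{2} + 1 = 1 + \frac{d}{2}$)
$q{\left(A \right)} = -10 - 5 A$ ($q{\left(A \right)} = 5 \left(-2\right) \left(1 + \frac{A}{2}\right) = - 10 \left(1 + \frac{A}{2}\right) = -10 - 5 A$)
$\frac{4763}{q{\left(2 \cdot 6 \left(-5\right) \left(-6\right) \right)}} = \frac{4763}{-10 - 5 \cdot 2 \cdot 6 \left(-5\right) \left(-6\right)} = \frac{4763}{-10 - 5 \cdot 12 \left(-5\right) \left(-6\right)} = \frac{4763}{-10 - 5 \left(\left(-60\right) \left(-6\right)\right)} = \frac{4763}{-10 - 1800} = \frac{4763}{-1810} = 4763 \left(- \frac{1}{1810}\right) = - \frac{4763}{1810}$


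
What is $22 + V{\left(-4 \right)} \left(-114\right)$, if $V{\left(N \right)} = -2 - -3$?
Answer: $-92$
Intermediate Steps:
$V{\left(N \right)} = 1$ ($V{\left(N \right)} = -2 + 3 = 1$)
$22 + V{\left(-4 \right)} \left(-114\right) = 22 + 1 \left(-114\right) = 22 - 114 = -92$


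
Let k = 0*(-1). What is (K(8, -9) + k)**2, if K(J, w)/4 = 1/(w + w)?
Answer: 4/81 ≈ 0.049383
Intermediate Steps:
K(J, w) = 2/w (K(J, w) = 4/(w + w) = 4/((2*w)) = 4*(1/(2*w)) = 2/w)
k = 0
(K(8, -9) + k)**2 = (2/(-9) + 0)**2 = (2*(-1/9) + 0)**2 = (-2/9 + 0)**2 = (-2/9)**2 = 4/81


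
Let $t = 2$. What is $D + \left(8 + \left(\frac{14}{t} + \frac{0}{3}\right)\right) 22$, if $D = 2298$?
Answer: $2628$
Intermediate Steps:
$D + \left(8 + \left(\frac{14}{t} + \frac{0}{3}\right)\right) 22 = 2298 + \left(8 + \left(\frac{14}{2} + \frac{0}{3}\right)\right) 22 = 2298 + \left(8 + \left(14 \cdot \frac{1}{2} + 0 \cdot \frac{1}{3}\right)\right) 22 = 2298 + \left(8 + \left(7 + 0\right)\right) 22 = 2298 + \left(8 + 7\right) 22 = 2298 + 15 \cdot 22 = 2298 + 330 = 2628$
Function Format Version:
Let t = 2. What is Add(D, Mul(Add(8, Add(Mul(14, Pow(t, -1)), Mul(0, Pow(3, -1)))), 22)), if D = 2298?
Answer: 2628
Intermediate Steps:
Add(D, Mul(Add(8, Add(Mul(14, Pow(t, -1)), Mul(0, Pow(3, -1)))), 22)) = Add(2298, Mul(Add(8, Add(Mul(14, Pow(2, -1)), Mul(0, Pow(3, -1)))), 22)) = Add(2298, Mul(Add(8, Add(Mul(14, Rational(1, 2)), Mul(0, Rational(1, 3)))), 22)) = Add(2298, Mul(Add(8, Add(7, 0)), 22)) = Add(2298, Mul(Add(8, 7), 22)) = Add(2298, Mul(15, 22)) = Add(2298, 330) = 2628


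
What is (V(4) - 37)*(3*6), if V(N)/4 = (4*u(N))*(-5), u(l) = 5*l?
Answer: -29466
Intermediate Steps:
V(N) = -400*N (V(N) = 4*((4*(5*N))*(-5)) = 4*((20*N)*(-5)) = 4*(-100*N) = -400*N)
(V(4) - 37)*(3*6) = (-400*4 - 37)*(3*6) = (-1600 - 37)*18 = -1637*18 = -29466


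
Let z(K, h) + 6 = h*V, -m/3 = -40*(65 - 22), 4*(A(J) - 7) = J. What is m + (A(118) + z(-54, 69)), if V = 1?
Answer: 10519/2 ≈ 5259.5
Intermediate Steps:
A(J) = 7 + J/4
m = 5160 (m = -(-120)*(65 - 22) = -(-120)*43 = -3*(-1720) = 5160)
z(K, h) = -6 + h (z(K, h) = -6 + h*1 = -6 + h)
m + (A(118) + z(-54, 69)) = 5160 + ((7 + (¼)*118) + (-6 + 69)) = 5160 + ((7 + 59/2) + 63) = 5160 + (73/2 + 63) = 5160 + 199/2 = 10519/2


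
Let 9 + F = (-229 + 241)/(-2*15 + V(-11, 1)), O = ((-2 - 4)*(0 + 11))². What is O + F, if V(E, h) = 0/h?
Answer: 21733/5 ≈ 4346.6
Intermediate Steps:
V(E, h) = 0
O = 4356 (O = (-6*11)² = (-66)² = 4356)
F = -47/5 (F = -9 + (-229 + 241)/(-2*15 + 0) = -9 + 12/(-30 + 0) = -9 + 12/(-30) = -9 + 12*(-1/30) = -9 - ⅖ = -47/5 ≈ -9.4000)
O + F = 4356 - 47/5 = 21733/5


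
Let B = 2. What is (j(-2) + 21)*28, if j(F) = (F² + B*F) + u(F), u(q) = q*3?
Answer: 420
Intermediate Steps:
u(q) = 3*q
j(F) = F² + 5*F (j(F) = (F² + 2*F) + 3*F = F² + 5*F)
(j(-2) + 21)*28 = (-2*(5 - 2) + 21)*28 = (-2*3 + 21)*28 = (-6 + 21)*28 = 15*28 = 420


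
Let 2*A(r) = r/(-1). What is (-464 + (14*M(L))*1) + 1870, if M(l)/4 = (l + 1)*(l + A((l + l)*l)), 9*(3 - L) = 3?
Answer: 13322/27 ≈ 493.41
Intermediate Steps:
L = 8/3 (L = 3 - ⅑*3 = 3 - ⅓ = 8/3 ≈ 2.6667)
A(r) = -r/2 (A(r) = (r/(-1))/2 = (r*(-1))/2 = (-r)/2 = -r/2)
M(l) = 4*(1 + l)*(l - l²) (M(l) = 4*((l + 1)*(l - (l + l)*l/2)) = 4*((1 + l)*(l - 2*l*l/2)) = 4*((1 + l)*(l - l²)) = 4*(1 + l)*(l - l²))
(-464 + (14*M(L))*1) + 1870 = (-464 + (14*(4*(8/3)*(1 - (8/3)²)))*1) + 1870 = (-464 + (14*(4*(8/3)*(1 - 1*64/9)))*1) + 1870 = (-464 + (14*(4*(8/3)*(1 - 64/9)))*1) + 1870 = (-464 + (14*(4*(8/3)*(-55/9)))*1) + 1870 = (-464 + (14*(-1760/27))*1) + 1870 = (-464 - 24640/27*1) + 1870 = (-464 - 24640/27) + 1870 = -37168/27 + 1870 = 13322/27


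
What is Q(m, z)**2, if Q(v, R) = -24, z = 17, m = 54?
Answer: 576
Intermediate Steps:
Q(m, z)**2 = (-24)**2 = 576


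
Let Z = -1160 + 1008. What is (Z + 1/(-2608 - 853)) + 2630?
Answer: 8576357/3461 ≈ 2478.0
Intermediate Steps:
Z = -152
(Z + 1/(-2608 - 853)) + 2630 = (-152 + 1/(-2608 - 853)) + 2630 = (-152 + 1/(-3461)) + 2630 = (-152 - 1/3461) + 2630 = -526073/3461 + 2630 = 8576357/3461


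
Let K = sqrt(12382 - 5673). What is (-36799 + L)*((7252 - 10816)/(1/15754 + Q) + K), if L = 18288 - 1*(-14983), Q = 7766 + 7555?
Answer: 28298217024/34481005 - 3528*sqrt(6709) ≈ -2.8815e+5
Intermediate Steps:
K = sqrt(6709) ≈ 81.908
Q = 15321
L = 33271 (L = 18288 + 14983 = 33271)
(-36799 + L)*((7252 - 10816)/(1/15754 + Q) + K) = (-36799 + 33271)*((7252 - 10816)/(1/15754 + 15321) + sqrt(6709)) = -3528*(-3564/(1/15754 + 15321) + sqrt(6709)) = -3528*(-3564/241367035/15754 + sqrt(6709)) = -3528*(-3564*15754/241367035 + sqrt(6709)) = -3528*(-56147256/241367035 + sqrt(6709)) = 28298217024/34481005 - 3528*sqrt(6709)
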